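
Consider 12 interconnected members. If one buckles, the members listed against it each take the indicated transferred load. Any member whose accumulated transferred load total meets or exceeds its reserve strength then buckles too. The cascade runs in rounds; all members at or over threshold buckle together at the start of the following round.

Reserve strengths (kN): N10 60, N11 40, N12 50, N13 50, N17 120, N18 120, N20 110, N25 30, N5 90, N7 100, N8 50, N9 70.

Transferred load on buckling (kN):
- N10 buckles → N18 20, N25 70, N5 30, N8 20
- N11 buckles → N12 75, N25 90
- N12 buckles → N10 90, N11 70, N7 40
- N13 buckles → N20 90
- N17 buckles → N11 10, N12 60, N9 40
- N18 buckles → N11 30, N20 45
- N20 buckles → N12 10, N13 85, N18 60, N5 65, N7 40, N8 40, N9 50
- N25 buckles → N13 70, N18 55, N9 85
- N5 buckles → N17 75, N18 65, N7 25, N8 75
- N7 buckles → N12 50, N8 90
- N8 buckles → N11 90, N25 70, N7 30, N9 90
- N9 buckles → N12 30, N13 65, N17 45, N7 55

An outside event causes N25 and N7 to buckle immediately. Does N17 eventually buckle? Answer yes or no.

Round 1 — N25, N7 buckle (initial).
  N12: +50 → 50 ≥ 50
  N13: +70 → 70 ≥ 50
  N18: +55 → 55 < 120
  N8: +90 → 90 ≥ 50
  N9: +85 → 85 ≥ 70
Round 2 — N12, N13, N8, N9 buckle.
  N10: +90 → 90 ≥ 60
  N11: +70+90 → 160 ≥ 40
  N17: +45 → 45 < 120
  N20: +90 → 90 < 110
Round 3 — N10, N11 buckle.
  N18: +20 → 75 < 120
  N5: +30 → 30 < 90
No further bucklings.

no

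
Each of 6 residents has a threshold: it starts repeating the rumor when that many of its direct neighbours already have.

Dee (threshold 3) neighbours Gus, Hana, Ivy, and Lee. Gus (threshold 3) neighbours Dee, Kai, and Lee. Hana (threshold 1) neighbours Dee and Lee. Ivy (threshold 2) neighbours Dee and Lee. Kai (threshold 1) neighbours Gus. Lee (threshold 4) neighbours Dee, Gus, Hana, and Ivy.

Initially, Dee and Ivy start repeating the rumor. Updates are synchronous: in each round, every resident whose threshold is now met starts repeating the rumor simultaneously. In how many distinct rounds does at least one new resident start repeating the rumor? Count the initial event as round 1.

Round 1 — Dee, Ivy start repeating the rumor (initial).
Round 2 — checking thresholds:
  Gus: 1 of 3 neighbours < 3, holds.
  Hana: 1 of 2 neighbours ≥ 1, starts repeating the rumor.
  Lee: 2 of 4 neighbours < 4, holds.
Round 3 — no new spreads; cascade stops.

2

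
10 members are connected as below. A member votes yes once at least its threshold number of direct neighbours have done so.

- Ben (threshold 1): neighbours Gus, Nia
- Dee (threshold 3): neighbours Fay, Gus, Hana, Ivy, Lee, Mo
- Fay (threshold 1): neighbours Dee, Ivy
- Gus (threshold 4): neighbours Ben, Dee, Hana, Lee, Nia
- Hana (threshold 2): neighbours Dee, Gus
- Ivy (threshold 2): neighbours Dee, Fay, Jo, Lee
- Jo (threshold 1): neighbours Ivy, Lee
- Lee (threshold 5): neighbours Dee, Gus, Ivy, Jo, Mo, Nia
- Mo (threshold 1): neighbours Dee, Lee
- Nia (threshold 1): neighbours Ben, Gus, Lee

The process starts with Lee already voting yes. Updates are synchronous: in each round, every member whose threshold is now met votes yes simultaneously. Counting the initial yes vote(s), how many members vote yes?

10

Round 1 — Lee votes yes (initial).
Round 2 — checking thresholds:
  Dee: 1 of 6 neighbours < 3, below threshold.
  Gus: 1 of 5 neighbours < 4, below threshold.
  Ivy: 1 of 4 neighbours < 2, below threshold.
  Jo: 1 of 2 neighbours ≥ 1, votes yes.
  Mo: 1 of 2 neighbours ≥ 1, votes yes.
  Nia: 1 of 3 neighbours ≥ 1, votes yes.
Round 3 — checking thresholds:
  Ben: 1 of 2 neighbours ≥ 1, votes yes.
  Dee: 2 of 6 neighbours < 3, below threshold.
  Gus: 2 of 5 neighbours < 4, below threshold.
  Ivy: 2 of 4 neighbours ≥ 2, votes yes.
Round 4 — checking thresholds:
  Dee: 3 of 6 neighbours ≥ 3, votes yes.
  Fay: 1 of 2 neighbours ≥ 1, votes yes.
  Gus: 3 of 5 neighbours < 4, below threshold.
Round 5 — checking thresholds:
  Gus: 4 of 5 neighbours ≥ 4, votes yes.
  Hana: 1 of 2 neighbours < 2, below threshold.
Round 6 — checking thresholds:
  Hana: 2 of 2 neighbours ≥ 2, votes yes.
Round 7 — no new yes votes; cascade stops.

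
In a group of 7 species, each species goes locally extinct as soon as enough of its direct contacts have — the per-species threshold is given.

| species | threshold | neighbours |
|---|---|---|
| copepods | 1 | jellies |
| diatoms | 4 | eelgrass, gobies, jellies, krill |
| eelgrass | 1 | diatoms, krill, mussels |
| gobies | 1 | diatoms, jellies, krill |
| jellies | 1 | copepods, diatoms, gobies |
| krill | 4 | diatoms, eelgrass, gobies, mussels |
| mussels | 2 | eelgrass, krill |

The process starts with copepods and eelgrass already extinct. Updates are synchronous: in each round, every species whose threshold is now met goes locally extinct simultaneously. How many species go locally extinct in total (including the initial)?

Round 1 — copepods, eelgrass go locally extinct (initial).
Round 2 — checking thresholds:
  diatoms: 1 of 4 neighbours < 4, holds.
  jellies: 1 of 3 neighbours ≥ 1, goes locally extinct.
  krill: 1 of 4 neighbours < 4, holds.
  mussels: 1 of 2 neighbours < 2, holds.
Round 3 — checking thresholds:
  diatoms: 2 of 4 neighbours < 4, holds.
  gobies: 1 of 3 neighbours ≥ 1, goes locally extinct.
  krill: 1 of 4 neighbours < 4, holds.
  mussels: 1 of 2 neighbours < 2, holds.
Round 4 — no new extinctions; cascade stops.

4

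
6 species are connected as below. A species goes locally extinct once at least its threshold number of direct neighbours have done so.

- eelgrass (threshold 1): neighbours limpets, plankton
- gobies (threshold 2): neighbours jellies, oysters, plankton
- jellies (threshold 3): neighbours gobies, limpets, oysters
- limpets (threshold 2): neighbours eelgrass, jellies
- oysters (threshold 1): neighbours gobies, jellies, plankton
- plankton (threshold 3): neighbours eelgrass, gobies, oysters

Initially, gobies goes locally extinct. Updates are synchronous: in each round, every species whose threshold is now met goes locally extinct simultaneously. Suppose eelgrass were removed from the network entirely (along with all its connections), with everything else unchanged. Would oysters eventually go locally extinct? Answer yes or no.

yes

With eelgrass removed:
Round 1 — gobies goes locally extinct (initial).
Round 2 — checking thresholds:
  jellies: 1 of 3 neighbours < 3, below threshold.
  oysters: 1 of 3 neighbours ≥ 1, goes locally extinct.
  plankton: 1 of 2 neighbours < 3, below threshold.
Round 3 — no new extinctions; cascade stops.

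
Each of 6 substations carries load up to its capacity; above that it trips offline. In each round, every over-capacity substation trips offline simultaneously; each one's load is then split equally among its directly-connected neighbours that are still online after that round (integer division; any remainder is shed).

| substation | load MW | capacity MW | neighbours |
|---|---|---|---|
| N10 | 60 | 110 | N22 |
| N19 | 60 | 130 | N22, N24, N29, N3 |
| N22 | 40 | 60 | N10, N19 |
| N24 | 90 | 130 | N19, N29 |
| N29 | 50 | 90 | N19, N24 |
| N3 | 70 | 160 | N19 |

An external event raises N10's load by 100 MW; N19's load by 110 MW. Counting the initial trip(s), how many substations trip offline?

Round 1 — N10 at 160 > 110; N19 at 170 > 130. N10, N19 trip offline.
  N10 sheds 160 MW to N22: 160 each.
    N22: 40+160 = 200 > 60
  N19 sheds 170 MW to N22, N24, N29, N3: 42 each (2 lost).
    N22: 200+42 = 242 > 60
    N24: 90+42 = 132 > 130
    N29: 50+42 = 92 > 90
    N3: 70+42 = 112 ≤ 160
Round 2 — N22, N24, N29 trip offline.
  N22 sheds 242 MW: no online neighbours, lost.
  N24 sheds 132 MW: no online neighbours, lost.
  N29 sheds 92 MW: no online neighbours, lost.
No further trips.

5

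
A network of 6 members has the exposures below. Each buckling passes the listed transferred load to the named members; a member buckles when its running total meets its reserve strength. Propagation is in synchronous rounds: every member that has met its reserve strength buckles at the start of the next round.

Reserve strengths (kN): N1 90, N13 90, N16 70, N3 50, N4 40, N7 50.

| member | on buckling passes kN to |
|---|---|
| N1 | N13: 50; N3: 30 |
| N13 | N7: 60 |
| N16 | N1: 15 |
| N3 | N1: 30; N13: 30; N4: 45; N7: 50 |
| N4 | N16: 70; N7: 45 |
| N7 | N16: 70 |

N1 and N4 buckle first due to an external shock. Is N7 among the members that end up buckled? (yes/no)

no

Round 1 — N1, N4 buckle (initial).
  N13: +50 → 50 < 90
  N16: +70 → 70 ≥ 70
  N3: +30 → 30 < 50
  N7: +45 → 45 < 50
Round 2 — N16 buckles.
No further bucklings.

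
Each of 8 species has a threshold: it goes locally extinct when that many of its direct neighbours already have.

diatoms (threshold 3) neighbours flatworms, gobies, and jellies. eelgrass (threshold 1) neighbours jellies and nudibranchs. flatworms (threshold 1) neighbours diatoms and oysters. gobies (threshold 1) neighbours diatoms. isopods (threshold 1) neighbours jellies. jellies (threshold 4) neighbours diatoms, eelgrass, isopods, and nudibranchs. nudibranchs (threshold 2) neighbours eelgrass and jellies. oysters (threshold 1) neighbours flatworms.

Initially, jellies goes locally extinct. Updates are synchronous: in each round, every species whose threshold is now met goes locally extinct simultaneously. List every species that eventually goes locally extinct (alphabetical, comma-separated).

eelgrass, isopods, jellies, nudibranchs

Round 1 — jellies goes locally extinct (initial).
Round 2 — checking thresholds:
  diatoms: 1 of 3 neighbours < 3, holds.
  eelgrass: 1 of 2 neighbours ≥ 1, goes locally extinct.
  isopods: 1 of 1 neighbours ≥ 1, goes locally extinct.
  nudibranchs: 1 of 2 neighbours < 2, holds.
Round 3 — checking thresholds:
  diatoms: 1 of 3 neighbours < 3, holds.
  nudibranchs: 2 of 2 neighbours ≥ 2, goes locally extinct.
Round 4 — no new extinctions; cascade stops.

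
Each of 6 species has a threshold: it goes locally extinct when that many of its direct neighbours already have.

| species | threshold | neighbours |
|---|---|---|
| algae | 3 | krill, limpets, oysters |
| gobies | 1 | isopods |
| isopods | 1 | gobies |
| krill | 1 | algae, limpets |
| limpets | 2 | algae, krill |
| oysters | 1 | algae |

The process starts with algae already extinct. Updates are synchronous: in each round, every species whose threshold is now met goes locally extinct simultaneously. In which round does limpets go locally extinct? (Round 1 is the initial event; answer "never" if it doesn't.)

Round 1 — algae goes locally extinct (initial).
Round 2 — checking thresholds:
  krill: 1 of 2 neighbours ≥ 1, goes locally extinct.
  limpets: 1 of 2 neighbours < 2, not yet.
  oysters: 1 of 1 neighbours ≥ 1, goes locally extinct.
Round 3 — checking thresholds:
  limpets: 2 of 2 neighbours ≥ 2, goes locally extinct.
Round 4 — no new extinctions; cascade stops.

3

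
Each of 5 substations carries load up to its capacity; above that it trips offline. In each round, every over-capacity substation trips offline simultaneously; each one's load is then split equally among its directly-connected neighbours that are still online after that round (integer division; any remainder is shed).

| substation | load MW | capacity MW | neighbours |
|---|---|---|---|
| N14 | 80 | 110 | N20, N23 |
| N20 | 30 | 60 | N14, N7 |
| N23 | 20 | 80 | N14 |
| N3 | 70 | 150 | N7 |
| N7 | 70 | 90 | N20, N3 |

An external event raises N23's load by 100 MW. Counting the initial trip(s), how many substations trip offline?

5

Round 1 — N23 at 120 > 80. N23 trips offline.
  N23 sheds 120 MW to N14: 120 each.
    N14: 80+120 = 200 > 110
Round 2 — N14 trips offline.
  N14 sheds 200 MW to N20: 200 each.
    N20: 30+200 = 230 > 60
Round 3 — N20 trips offline.
  N20 sheds 230 MW to N7: 230 each.
    N7: 70+230 = 300 > 90
Round 4 — N7 trips offline.
  N7 sheds 300 MW to N3: 300 each.
    N3: 70+300 = 370 > 150
Round 5 — N3 trips offline.
  N3 sheds 370 MW: no online neighbours, lost.
No further trips.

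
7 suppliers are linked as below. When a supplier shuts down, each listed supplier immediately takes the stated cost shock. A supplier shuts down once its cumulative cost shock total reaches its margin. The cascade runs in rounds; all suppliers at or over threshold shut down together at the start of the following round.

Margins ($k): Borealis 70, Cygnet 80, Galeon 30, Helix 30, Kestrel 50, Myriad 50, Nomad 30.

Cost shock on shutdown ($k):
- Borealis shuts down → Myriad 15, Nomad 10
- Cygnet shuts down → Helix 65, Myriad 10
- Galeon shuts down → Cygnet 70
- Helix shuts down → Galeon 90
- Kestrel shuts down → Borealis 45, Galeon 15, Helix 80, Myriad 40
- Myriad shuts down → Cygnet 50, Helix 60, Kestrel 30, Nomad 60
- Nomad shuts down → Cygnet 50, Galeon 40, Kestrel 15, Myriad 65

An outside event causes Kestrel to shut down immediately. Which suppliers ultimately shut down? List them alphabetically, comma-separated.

Galeon, Helix, Kestrel

Round 1 — Kestrel shuts down (initial).
  Borealis: +45 → 45 < 70
  Galeon: +15 → 15 < 30
  Helix: +80 → 80 ≥ 30
  Myriad: +40 → 40 < 50
Round 2 — Helix shuts down.
  Galeon: +90 → 105 ≥ 30
Round 3 — Galeon shuts down.
  Cygnet: +70 → 70 < 80
No further shutdowns.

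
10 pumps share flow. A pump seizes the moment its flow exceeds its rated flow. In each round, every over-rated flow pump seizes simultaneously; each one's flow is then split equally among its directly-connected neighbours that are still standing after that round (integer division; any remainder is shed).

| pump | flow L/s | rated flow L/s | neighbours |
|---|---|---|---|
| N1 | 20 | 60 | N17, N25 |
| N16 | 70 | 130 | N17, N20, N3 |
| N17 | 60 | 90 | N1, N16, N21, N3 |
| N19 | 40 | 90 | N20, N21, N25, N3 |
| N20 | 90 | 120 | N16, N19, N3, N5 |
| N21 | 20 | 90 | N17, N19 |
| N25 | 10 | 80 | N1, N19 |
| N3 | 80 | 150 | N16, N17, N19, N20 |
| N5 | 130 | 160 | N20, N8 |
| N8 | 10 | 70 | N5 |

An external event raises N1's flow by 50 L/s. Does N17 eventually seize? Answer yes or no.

yes

Round 1 — N1 at 70 > 60. N1 seizes.
  N1 sheds 70 L/s to N17, N25: 35 each.
    N17: 60+35 = 95 > 90
    N25: 10+35 = 45 ≤ 80
Round 2 — N17 seizes.
  N17 sheds 95 L/s to N16, N21, N3: 31 each (2 lost).
    N16: 70+31 = 101 ≤ 130
    N21: 20+31 = 51 ≤ 90
    N3: 80+31 = 111 ≤ 150
No further seizures.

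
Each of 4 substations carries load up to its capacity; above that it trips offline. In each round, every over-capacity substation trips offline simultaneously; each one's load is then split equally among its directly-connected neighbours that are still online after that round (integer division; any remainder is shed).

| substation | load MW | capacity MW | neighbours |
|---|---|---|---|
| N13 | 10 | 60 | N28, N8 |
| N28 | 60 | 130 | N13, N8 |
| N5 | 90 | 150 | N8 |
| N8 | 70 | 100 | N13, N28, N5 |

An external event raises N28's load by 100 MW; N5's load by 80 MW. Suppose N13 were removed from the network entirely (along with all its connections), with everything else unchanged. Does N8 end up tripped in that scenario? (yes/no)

With N13 removed:
Round 1 — N28 at 160 > 130; N5 at 170 > 150. N28, N5 trip offline.
  N28 sheds 160 MW to N8: 160 each.
    N8: 70+160 = 230 > 100
  N5 sheds 170 MW to N8: 170 each.
    N8: 230+170 = 400 > 100
Round 2 — N8 trips offline.
  N8 sheds 400 MW: no online neighbours, lost.
No further trips.

yes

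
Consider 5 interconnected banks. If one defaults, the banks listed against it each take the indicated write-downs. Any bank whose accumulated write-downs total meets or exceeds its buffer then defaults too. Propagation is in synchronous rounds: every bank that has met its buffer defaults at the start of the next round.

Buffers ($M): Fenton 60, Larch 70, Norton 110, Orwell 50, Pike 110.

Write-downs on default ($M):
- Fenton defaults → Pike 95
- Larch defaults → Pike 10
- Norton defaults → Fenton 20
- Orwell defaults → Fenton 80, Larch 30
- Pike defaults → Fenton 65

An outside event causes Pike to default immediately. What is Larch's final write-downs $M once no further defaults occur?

Round 1 — Pike defaults (initial).
  Fenton: +65 → 65 ≥ 60
Round 2 — Fenton defaults.
No further defaults.

0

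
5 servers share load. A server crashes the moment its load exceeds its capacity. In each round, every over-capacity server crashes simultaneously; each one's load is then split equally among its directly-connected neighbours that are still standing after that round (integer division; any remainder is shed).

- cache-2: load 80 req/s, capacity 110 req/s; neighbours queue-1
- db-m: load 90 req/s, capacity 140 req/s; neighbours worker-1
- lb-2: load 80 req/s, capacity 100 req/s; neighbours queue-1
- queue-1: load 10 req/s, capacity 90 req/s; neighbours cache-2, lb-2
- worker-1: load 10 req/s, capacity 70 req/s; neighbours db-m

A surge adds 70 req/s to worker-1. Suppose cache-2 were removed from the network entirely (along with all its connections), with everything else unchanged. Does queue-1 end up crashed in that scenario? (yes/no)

With cache-2 removed:
Round 1 — worker-1 at 80 > 70. worker-1 crashes.
  worker-1 sheds 80 req/s to db-m: 80 each.
    db-m: 90+80 = 170 > 140
Round 2 — db-m crashes.
  db-m sheds 170 req/s: no online neighbours, lost.
No further crashes.

no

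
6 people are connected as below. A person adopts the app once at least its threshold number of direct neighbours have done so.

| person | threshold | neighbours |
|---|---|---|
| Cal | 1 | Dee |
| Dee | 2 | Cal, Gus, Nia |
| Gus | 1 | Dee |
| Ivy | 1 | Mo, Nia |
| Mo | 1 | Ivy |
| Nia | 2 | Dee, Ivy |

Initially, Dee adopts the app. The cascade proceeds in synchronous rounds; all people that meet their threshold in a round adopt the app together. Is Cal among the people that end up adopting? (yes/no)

Round 1 — Dee adopts the app (initial).
Round 2 — checking thresholds:
  Cal: 1 of 1 neighbours ≥ 1, adopts the app.
  Gus: 1 of 1 neighbours ≥ 1, adopts the app.
  Nia: 1 of 2 neighbours < 2, holds.
Round 3 — no new adoptions; cascade stops.

yes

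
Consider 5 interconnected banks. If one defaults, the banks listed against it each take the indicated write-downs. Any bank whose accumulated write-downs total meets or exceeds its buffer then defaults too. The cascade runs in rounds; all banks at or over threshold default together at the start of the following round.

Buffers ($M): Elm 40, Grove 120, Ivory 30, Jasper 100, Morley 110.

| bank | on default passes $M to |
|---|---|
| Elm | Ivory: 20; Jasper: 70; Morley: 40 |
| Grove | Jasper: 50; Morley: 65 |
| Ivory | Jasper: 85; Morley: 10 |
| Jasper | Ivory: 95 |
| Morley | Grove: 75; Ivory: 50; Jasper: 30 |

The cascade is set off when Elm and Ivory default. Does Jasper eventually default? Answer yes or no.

yes

Round 1 — Elm, Ivory default (initial).
  Jasper: +70+85 → 155 ≥ 100
  Morley: +40+10 → 50 < 110
Round 2 — Jasper defaults.
No further defaults.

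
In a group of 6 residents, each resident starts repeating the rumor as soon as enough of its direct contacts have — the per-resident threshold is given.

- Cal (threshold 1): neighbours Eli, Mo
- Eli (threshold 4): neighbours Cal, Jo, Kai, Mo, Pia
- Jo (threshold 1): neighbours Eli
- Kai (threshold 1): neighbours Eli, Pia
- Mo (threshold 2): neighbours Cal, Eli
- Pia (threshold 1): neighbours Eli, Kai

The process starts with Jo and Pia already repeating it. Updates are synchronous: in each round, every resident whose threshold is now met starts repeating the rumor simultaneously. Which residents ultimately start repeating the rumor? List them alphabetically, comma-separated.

Round 1 — Jo, Pia start repeating the rumor (initial).
Round 2 — checking thresholds:
  Eli: 2 of 5 neighbours < 4, holds.
  Kai: 1 of 2 neighbours ≥ 1, starts repeating the rumor.
Round 3 — no new spreads; cascade stops.

Jo, Kai, Pia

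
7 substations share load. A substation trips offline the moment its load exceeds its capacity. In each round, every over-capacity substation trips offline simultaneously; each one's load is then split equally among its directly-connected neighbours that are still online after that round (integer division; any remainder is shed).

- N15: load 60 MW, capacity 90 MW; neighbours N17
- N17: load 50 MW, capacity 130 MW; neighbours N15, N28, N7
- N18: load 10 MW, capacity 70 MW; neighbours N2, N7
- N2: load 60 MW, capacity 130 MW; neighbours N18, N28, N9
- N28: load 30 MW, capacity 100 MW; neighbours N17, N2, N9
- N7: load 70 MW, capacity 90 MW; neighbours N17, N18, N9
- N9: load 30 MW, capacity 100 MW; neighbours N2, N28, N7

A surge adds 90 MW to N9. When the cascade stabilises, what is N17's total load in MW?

Round 1 — N9 at 120 > 100. N9 trips offline.
  N9 sheds 120 MW to N2, N28, N7: 40 each.
    N2: 60+40 = 100 ≤ 130
    N28: 30+40 = 70 ≤ 100
    N7: 70+40 = 110 > 90
Round 2 — N7 trips offline.
  N7 sheds 110 MW to N17, N18: 55 each.
    N17: 50+55 = 105 ≤ 130
    N18: 10+55 = 65 ≤ 70
No further trips.

105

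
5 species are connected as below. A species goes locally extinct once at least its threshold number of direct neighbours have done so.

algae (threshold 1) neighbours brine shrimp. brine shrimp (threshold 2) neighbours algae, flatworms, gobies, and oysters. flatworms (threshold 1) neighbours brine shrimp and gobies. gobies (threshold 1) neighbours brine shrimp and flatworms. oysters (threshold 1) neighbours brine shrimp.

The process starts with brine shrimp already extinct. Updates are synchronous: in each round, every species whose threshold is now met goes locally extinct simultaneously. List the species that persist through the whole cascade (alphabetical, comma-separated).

Round 1 — brine shrimp goes locally extinct (initial).
Round 2 — checking thresholds:
  algae: 1 of 1 neighbours ≥ 1, goes locally extinct.
  flatworms: 1 of 2 neighbours ≥ 1, goes locally extinct.
  gobies: 1 of 2 neighbours ≥ 1, goes locally extinct.
  oysters: 1 of 1 neighbours ≥ 1, goes locally extinct.
Round 3 — no new extinctions; cascade stops.

none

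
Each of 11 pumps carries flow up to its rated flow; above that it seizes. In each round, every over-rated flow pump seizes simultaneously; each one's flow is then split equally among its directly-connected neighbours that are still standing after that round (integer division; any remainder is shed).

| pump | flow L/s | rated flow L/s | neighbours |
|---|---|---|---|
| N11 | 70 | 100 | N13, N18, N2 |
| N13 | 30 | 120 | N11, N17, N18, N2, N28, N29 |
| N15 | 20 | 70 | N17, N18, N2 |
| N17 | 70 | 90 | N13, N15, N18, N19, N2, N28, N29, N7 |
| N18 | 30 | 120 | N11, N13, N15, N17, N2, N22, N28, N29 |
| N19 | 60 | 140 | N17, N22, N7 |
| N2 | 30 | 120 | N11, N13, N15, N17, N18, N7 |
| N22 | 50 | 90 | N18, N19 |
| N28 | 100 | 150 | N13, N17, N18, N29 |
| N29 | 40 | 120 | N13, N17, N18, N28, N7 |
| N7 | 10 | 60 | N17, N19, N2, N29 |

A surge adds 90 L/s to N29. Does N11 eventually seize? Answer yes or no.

Round 1 — N29 at 130 > 120. N29 seizes.
  N29 sheds 130 L/s to N13, N17, N18, N28, N7: 26 each.
    N13: 30+26 = 56 ≤ 120
    N17: 70+26 = 96 > 90
    N18: 30+26 = 56 ≤ 120
    N28: 100+26 = 126 ≤ 150
    N7: 10+26 = 36 ≤ 60
Round 2 — N17 seizes.
  N17 sheds 96 L/s to N13, N15, N18, N19, N2, N28, N7: 13 each (5 lost).
    N13: 56+13 = 69 ≤ 120
    N15: 20+13 = 33 ≤ 70
    N18: 56+13 = 69 ≤ 120
    N19: 60+13 = 73 ≤ 140
    N2: 30+13 = 43 ≤ 120
    N28: 126+13 = 139 ≤ 150
    N7: 36+13 = 49 ≤ 60
No further seizures.

no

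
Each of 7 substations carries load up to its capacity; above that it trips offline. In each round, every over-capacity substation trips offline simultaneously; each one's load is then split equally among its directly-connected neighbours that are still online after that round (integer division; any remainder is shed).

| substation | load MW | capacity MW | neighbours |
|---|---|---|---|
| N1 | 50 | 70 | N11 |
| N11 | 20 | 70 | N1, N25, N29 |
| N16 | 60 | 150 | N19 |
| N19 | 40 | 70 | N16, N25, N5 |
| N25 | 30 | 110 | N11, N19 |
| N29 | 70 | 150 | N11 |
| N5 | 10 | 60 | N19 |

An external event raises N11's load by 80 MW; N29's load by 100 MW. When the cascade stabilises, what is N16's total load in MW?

60

Round 1 — N11 at 100 > 70; N29 at 170 > 150. N11, N29 trip offline.
  N11 sheds 100 MW to N1, N25: 50 each.
    N1: 50+50 = 100 > 70
    N25: 30+50 = 80 ≤ 110
  N29 sheds 170 MW: no online neighbours, lost.
Round 2 — N1 trips offline.
  N1 sheds 100 MW: no online neighbours, lost.
No further trips.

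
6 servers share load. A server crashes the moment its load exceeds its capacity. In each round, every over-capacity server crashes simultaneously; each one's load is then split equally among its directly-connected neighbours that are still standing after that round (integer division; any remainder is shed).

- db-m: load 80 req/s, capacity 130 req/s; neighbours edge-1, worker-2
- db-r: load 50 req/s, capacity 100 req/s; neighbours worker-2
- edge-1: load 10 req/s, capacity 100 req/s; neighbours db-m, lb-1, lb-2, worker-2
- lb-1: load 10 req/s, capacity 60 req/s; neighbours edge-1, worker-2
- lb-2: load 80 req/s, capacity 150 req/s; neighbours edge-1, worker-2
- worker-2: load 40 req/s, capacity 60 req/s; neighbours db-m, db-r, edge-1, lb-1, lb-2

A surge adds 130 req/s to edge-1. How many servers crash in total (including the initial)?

4

Round 1 — edge-1 at 140 > 100. edge-1 crashes.
  edge-1 sheds 140 req/s to db-m, lb-1, lb-2, worker-2: 35 each.
    db-m: 80+35 = 115 ≤ 130
    lb-1: 10+35 = 45 ≤ 60
    lb-2: 80+35 = 115 ≤ 150
    worker-2: 40+35 = 75 > 60
Round 2 — worker-2 crashes.
  worker-2 sheds 75 req/s to db-m, db-r, lb-1, lb-2: 18 each (3 lost).
    db-m: 115+18 = 133 > 130
    db-r: 50+18 = 68 ≤ 100
    lb-1: 45+18 = 63 > 60
    lb-2: 115+18 = 133 ≤ 150
Round 3 — db-m, lb-1 crash.
  db-m sheds 133 req/s: no online neighbours, lost.
  lb-1 sheds 63 req/s: no online neighbours, lost.
No further crashes.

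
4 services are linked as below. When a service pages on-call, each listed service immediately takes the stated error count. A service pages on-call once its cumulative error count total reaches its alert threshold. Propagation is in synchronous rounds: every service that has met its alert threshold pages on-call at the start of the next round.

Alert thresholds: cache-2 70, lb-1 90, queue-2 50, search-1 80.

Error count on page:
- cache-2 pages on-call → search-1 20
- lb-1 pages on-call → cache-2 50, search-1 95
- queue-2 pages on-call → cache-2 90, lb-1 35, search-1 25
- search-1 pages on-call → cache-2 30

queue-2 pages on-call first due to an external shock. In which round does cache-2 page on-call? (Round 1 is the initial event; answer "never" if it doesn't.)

2

Round 1 — queue-2 pages on-call (initial).
  cache-2: +90 → 90 ≥ 70
  lb-1: +35 → 35 < 90
  search-1: +25 → 25 < 80
Round 2 — cache-2 pages on-call.
  search-1: +20 → 45 < 80
No further pages.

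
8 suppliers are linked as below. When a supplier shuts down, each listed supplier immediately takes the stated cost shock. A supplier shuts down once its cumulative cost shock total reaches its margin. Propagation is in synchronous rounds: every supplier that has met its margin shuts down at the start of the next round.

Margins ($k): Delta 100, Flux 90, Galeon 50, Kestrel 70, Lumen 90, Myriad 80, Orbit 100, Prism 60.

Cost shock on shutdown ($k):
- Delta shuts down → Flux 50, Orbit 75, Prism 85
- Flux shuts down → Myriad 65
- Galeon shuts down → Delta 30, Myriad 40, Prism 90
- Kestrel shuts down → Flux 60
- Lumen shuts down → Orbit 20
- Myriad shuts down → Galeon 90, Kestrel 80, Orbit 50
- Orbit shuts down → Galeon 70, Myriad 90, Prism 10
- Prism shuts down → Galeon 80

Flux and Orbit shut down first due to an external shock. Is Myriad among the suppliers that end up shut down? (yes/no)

Round 1 — Flux, Orbit shut down (initial).
  Galeon: +70 → 70 ≥ 50
  Myriad: +65+90 → 155 ≥ 80
  Prism: +10 → 10 < 60
Round 2 — Galeon, Myriad shut down.
  Delta: +30 → 30 < 100
  Kestrel: +80 → 80 ≥ 70
  Prism: +90 → 100 ≥ 60
Round 3 — Kestrel, Prism shut down.
No further shutdowns.

yes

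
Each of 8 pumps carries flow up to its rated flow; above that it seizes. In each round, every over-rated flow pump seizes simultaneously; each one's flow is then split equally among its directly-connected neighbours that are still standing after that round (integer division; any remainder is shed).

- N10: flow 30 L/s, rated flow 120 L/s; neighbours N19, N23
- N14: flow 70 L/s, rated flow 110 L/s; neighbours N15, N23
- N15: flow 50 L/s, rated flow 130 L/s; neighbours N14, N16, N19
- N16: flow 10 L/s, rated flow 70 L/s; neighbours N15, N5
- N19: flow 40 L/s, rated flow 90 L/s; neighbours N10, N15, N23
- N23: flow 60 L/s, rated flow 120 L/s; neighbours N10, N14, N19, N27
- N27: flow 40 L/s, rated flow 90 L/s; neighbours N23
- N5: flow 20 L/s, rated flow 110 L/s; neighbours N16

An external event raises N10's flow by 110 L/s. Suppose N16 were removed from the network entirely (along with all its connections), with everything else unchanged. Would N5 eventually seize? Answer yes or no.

With N16 removed:
Round 1 — N10 at 140 > 120. N10 seizes.
  N10 sheds 140 L/s to N19, N23: 70 each.
    N19: 40+70 = 110 > 90
    N23: 60+70 = 130 > 120
Round 2 — N19, N23 seize.
  N19 sheds 110 L/s to N15: 110 each.
    N15: 50+110 = 160 > 130
  N23 sheds 130 L/s to N14, N27: 65 each.
    N14: 70+65 = 135 > 110
    N27: 40+65 = 105 > 90
Round 3 — N14, N15, N27 seize.
  N14 sheds 135 L/s: no online neighbours, lost.
  N15 sheds 160 L/s: no online neighbours, lost.
  N27 sheds 105 L/s: no online neighbours, lost.
No further seizures.

no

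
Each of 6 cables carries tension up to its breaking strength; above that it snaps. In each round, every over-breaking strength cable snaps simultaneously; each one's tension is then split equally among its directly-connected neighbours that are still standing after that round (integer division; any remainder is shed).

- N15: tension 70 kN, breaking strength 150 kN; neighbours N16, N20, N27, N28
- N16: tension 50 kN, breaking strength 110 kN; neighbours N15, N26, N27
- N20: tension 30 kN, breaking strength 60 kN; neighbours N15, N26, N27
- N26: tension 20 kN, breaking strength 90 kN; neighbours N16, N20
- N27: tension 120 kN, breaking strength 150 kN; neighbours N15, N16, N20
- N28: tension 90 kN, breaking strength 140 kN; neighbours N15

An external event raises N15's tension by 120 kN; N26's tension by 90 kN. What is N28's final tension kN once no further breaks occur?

Round 1 — N15 at 190 > 150; N26 at 110 > 90. N15, N26 snap.
  N15 sheds 190 kN to N16, N20, N27, N28: 47 each (2 lost).
    N16: 50+47 = 97 ≤ 110
    N20: 30+47 = 77 > 60
    N27: 120+47 = 167 > 150
    N28: 90+47 = 137 ≤ 140
  N26 sheds 110 kN to N16, N20: 55 each.
    N16: 97+55 = 152 > 110
    N20: 77+55 = 132 > 60
Round 2 — N16, N20, N27 snap.
  N16 sheds 152 kN: no online neighbours, lost.
  N20 sheds 132 kN: no online neighbours, lost.
  N27 sheds 167 kN: no online neighbours, lost.
No further breaks.

137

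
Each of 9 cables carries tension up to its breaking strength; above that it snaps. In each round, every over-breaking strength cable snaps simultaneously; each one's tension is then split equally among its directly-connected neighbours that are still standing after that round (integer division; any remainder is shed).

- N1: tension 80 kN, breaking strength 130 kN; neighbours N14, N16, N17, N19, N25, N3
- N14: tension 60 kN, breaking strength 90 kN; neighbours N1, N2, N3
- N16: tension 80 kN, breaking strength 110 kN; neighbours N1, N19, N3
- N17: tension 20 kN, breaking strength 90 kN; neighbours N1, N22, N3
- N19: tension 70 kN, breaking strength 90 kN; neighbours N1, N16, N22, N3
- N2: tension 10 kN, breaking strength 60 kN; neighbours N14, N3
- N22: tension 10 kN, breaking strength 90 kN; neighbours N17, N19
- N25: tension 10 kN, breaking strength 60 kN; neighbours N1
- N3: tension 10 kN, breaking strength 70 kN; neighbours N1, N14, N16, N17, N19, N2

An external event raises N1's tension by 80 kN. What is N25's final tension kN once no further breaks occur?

Round 1 — N1 at 160 > 130. N1 snaps.
  N1 sheds 160 kN to N14, N16, N17, N19, N25, N3: 26 each (4 lost).
    N14: 60+26 = 86 ≤ 90
    N16: 80+26 = 106 ≤ 110
    N17: 20+26 = 46 ≤ 90
    N19: 70+26 = 96 > 90
    N25: 10+26 = 36 ≤ 60
    N3: 10+26 = 36 ≤ 70
Round 2 — N19 snaps.
  N19 sheds 96 kN to N16, N22, N3: 32 each.
    N16: 106+32 = 138 > 110
    N22: 10+32 = 42 ≤ 90
    N3: 36+32 = 68 ≤ 70
Round 3 — N16 snaps.
  N16 sheds 138 kN to N3: 138 each.
    N3: 68+138 = 206 > 70
Round 4 — N3 snaps.
  N3 sheds 206 kN to N14, N17, N2: 68 each (2 lost).
    N14: 86+68 = 154 > 90
    N17: 46+68 = 114 > 90
    N2: 10+68 = 78 > 60
Round 5 — N14, N17, N2 snap.
  N14 sheds 154 kN: no online neighbours, lost.
  N17 sheds 114 kN to N22: 114 each.
    N22: 42+114 = 156 > 90
  N2 sheds 78 kN: no online neighbours, lost.
Round 6 — N22 snaps.
  N22 sheds 156 kN: no online neighbours, lost.
No further breaks.

36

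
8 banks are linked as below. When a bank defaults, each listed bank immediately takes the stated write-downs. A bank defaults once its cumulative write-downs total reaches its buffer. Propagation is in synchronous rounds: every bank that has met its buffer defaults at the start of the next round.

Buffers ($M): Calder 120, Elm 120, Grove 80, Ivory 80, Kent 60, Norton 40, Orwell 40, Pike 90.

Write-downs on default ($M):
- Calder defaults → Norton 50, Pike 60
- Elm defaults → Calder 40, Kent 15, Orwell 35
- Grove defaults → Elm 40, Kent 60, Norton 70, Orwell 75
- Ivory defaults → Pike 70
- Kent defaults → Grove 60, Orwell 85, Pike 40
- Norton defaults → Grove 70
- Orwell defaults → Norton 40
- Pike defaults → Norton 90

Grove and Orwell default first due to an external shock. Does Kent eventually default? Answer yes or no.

yes

Round 1 — Grove, Orwell default (initial).
  Elm: +40 → 40 < 120
  Kent: +60 → 60 ≥ 60
  Norton: +70+40 → 110 ≥ 40
Round 2 — Kent, Norton default.
  Pike: +40 → 40 < 90
No further defaults.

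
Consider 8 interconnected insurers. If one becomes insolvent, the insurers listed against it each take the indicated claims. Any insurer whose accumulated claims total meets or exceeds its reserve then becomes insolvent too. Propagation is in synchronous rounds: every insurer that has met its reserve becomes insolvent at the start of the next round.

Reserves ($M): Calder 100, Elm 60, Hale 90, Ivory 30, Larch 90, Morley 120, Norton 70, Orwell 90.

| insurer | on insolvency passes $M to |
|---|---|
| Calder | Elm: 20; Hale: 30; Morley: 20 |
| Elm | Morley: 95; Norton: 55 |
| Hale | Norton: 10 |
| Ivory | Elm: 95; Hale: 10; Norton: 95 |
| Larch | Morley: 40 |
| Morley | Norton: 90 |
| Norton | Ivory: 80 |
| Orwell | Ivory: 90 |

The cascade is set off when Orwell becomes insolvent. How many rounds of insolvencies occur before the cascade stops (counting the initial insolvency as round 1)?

3

Round 1 — Orwell becomes insolvent (initial).
  Ivory: +90 → 90 ≥ 30
Round 2 — Ivory becomes insolvent.
  Elm: +95 → 95 ≥ 60
  Hale: +10 → 10 < 90
  Norton: +95 → 95 ≥ 70
Round 3 — Elm, Norton become insolvent.
  Morley: +95 → 95 < 120
No further insolvencies.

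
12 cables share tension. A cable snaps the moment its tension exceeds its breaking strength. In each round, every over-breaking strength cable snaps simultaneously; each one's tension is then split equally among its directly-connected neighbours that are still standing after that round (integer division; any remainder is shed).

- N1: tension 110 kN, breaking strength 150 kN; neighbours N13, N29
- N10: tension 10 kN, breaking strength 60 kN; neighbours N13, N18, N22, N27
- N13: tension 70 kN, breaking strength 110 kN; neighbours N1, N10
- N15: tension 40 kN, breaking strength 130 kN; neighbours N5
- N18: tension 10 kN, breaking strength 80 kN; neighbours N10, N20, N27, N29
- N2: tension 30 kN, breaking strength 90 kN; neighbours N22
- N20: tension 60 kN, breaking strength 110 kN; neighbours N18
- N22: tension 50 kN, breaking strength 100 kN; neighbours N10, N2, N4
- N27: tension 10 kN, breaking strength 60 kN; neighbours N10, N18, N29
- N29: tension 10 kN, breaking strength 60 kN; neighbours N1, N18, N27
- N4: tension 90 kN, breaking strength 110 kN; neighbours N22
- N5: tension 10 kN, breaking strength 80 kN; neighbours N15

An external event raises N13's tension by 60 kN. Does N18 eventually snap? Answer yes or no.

Round 1 — N13 at 130 > 110. N13 snaps.
  N13 sheds 130 kN to N1, N10: 65 each.
    N1: 110+65 = 175 > 150
    N10: 10+65 = 75 > 60
Round 2 — N1, N10 snap.
  N1 sheds 175 kN to N29: 175 each.
    N29: 10+175 = 185 > 60
  N10 sheds 75 kN to N18, N22, N27: 25 each.
    N18: 10+25 = 35 ≤ 80
    N22: 50+25 = 75 ≤ 100
    N27: 10+25 = 35 ≤ 60
Round 3 — N29 snaps.
  N29 sheds 185 kN to N18, N27: 92 each (1 lost).
    N18: 35+92 = 127 > 80
    N27: 35+92 = 127 > 60
Round 4 — N18, N27 snap.
  N18 sheds 127 kN to N20: 127 each.
    N20: 60+127 = 187 > 110
  N27 sheds 127 kN: no online neighbours, lost.
Round 5 — N20 snaps.
  N20 sheds 187 kN: no online neighbours, lost.
No further breaks.

yes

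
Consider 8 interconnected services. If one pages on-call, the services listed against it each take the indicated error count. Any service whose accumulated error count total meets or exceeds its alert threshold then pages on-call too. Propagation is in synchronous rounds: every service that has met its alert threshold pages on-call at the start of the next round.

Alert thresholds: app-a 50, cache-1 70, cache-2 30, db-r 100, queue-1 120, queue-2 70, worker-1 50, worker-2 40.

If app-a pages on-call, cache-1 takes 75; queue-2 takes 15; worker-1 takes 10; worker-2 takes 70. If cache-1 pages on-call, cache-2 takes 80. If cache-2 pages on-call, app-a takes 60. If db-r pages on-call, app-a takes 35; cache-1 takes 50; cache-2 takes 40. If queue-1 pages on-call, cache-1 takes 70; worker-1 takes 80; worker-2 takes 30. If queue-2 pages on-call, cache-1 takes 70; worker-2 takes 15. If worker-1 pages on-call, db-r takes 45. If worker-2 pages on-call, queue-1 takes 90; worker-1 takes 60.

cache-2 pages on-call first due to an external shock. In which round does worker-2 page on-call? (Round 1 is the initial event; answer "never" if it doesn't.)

3

Round 1 — cache-2 pages on-call (initial).
  app-a: +60 → 60 ≥ 50
Round 2 — app-a pages on-call.
  cache-1: +75 → 75 ≥ 70
  queue-2: +15 → 15 < 70
  worker-1: +10 → 10 < 50
  worker-2: +70 → 70 ≥ 40
Round 3 — cache-1, worker-2 page on-call.
  queue-1: +90 → 90 < 120
  worker-1: +60 → 70 ≥ 50
Round 4 — worker-1 pages on-call.
  db-r: +45 → 45 < 100
No further pages.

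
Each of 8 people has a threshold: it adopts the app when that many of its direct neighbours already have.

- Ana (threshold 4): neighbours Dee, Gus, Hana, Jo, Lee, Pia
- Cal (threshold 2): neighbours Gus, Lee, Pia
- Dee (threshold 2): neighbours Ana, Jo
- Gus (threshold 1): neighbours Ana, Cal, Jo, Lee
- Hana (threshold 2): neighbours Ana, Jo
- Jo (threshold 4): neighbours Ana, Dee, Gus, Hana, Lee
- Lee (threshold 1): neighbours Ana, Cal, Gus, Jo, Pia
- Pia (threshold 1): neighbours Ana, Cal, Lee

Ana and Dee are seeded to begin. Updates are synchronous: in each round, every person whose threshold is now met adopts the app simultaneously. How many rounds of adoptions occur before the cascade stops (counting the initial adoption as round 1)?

Round 1 — Ana, Dee adopt the app (initial).
Round 2 — checking thresholds:
  Gus: 1 of 4 neighbours ≥ 1, adopts the app.
  Hana: 1 of 2 neighbours < 2, holds.
  Jo: 2 of 5 neighbours < 4, holds.
  Lee: 1 of 5 neighbours ≥ 1, adopts the app.
  Pia: 1 of 3 neighbours ≥ 1, adopts the app.
Round 3 — checking thresholds:
  Cal: 3 of 3 neighbours ≥ 2, adopts the app.
  Hana: 1 of 2 neighbours < 2, holds.
  Jo: 4 of 5 neighbours ≥ 4, adopts the app.
Round 4 — checking thresholds:
  Hana: 2 of 2 neighbours ≥ 2, adopts the app.
Round 5 — no new adoptions; cascade stops.

4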